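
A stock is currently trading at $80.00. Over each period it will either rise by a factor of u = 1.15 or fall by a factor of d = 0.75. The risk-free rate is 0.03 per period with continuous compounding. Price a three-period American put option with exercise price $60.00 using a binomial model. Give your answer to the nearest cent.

$2.21

Risk-neutral probability p = (e^0.03 − 0.75)/(1.15 − 0.75) = 0.2805/0.4000 = 0.7011
Terminal stock prices: S_uuu = 121.7, S_uud = 79.35, S_udd = 51.75, S_ddd = 33.75
Terminal payoffs (K − S): max(-61.67, 0) = 0, max(-19.35, 0) = 0, max(8.25, 0) = 8.25, max(26.25, 0) = 26.25
Node uu (S = 105.8): continuation = e^(−0.03)·[0.7011·0.0000 + 0.2989·0.0000] = 0.0000; exercise value = 0.0000 ≤ continuation, so V_uu = 0.0000
Node ud (S = 69): continuation = e^(−0.03)·[0.7011·0.0000 + 0.2989·8.2500] = 2.3928; exercise value = 0.0000 ≤ continuation, so V_ud = 2.3928
Node dd (S = 45): continuation = e^(−0.03)·[0.7011·8.2500 + 0.2989·26.2500] = 13.2267; exercise value = 15.0000 > continuation, so V_dd = 15.0000 (exercise)
Node u (S = 92): continuation = e^(−0.03)·[0.7011·0.0000 + 0.2989·2.3928] = 0.6940; exercise value = 0.0000 ≤ continuation, so V_u = 0.6940
Node d (S = 60): continuation = e^(−0.03)·[0.7011·2.3928 + 0.2989·15.0000] = 5.9785; exercise value = 0.0000 ≤ continuation, so V_d = 5.9785
Node 0 (S = 80): continuation = e^(−0.03)·[0.7011·0.6940 + 0.2989·5.9785] = 2.2061; exercise value = 0.0000 ≤ continuation, so V_0 = 2.2061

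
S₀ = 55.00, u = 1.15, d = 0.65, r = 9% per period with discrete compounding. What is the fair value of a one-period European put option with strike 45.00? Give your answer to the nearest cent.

1.02

Risk-neutral probability p = (1 + 0.09 − 0.65)/(1.15 − 0.65) = 0.4400/0.5000 = 0.8800
Terminal stock prices: S_u = 63.25, S_d = 35.75
Terminal payoffs (K − S): max(-18.25, 0) = 0, max(9.25, 0) = 9.25
Node 0 (S = 55): V_0 = 1/1.09·[0.8800·0.0000 + 0.1200·9.2500] = 1.0183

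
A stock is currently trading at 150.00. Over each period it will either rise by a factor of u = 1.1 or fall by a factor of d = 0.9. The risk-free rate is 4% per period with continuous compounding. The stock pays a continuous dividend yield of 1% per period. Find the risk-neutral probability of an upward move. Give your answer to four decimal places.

p = 0.6523

Per-period risk-free factor R = e^0.04 = 1.0408; dividend-adjusted growth = e^(0.04−0.01) = 1.0305.
Risk-neutral probability p = (1.0305 − 0.9)/(1.1 − 0.9) = 0.1305/0.2000 = 0.6523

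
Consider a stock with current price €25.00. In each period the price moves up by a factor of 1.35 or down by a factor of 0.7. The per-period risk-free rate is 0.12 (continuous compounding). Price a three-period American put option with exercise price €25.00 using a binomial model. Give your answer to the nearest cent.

Risk-neutral probability p = (e^0.12 − 0.7)/(1.35 − 0.7) = 0.4275/0.6500 = 0.6577
Terminal stock prices: S_uuu = 61.51, S_uud = 31.89, S_udd = 16.54, S_ddd = 8.575
Terminal payoffs (K − S): max(-36.51, 0) = 0, max(-6.894, 0) = 0, max(8.463, 0) = 8.463, max(16.43, 0) = 16.43
Node uu (S = 45.56): continuation = e^(−0.12)·[0.6577·0.0000 + 0.3423·0.0000] = 0.0000; exercise value = 0.0000 ≤ continuation, so V_uu = 0.0000
Node ud (S = 23.62): continuation = e^(−0.12)·[0.6577·0.0000 + 0.3423·8.4625] = 2.5692; exercise value = 1.3750 ≤ continuation, so V_ud = 2.5692
Node dd (S = 12.25): continuation = e^(−0.12)·[0.6577·8.4625 + 0.3423·16.4250] = 9.9230; exercise value = 12.7500 > continuation, so V_dd = 12.7500 (exercise)
Node u (S = 33.75): continuation = e^(−0.12)·[0.6577·0.0000 + 0.3423·2.5692] = 0.7800; exercise value = 0.0000 ≤ continuation, so V_u = 0.7800
Node d (S = 17.5): continuation = e^(−0.12)·[0.6577·2.5692 + 0.3423·12.7500] = 5.3696; exercise value = 7.5000 > continuation, so V_d = 7.5000 (exercise)
Node 0 (S = 25): continuation = e^(−0.12)·[0.6577·0.7800 + 0.3423·7.5000] = 2.7320; exercise value = 0.0000 ≤ continuation, so V_0 = 2.7320

€2.73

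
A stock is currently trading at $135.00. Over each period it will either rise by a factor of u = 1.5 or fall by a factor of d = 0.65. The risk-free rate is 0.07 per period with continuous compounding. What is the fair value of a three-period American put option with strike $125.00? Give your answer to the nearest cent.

Risk-neutral probability p = (e^0.07 − 0.65)/(1.5 − 0.65) = 0.4225/0.8500 = 0.4971
Terminal stock prices: S_uuu = 455.6, S_uud = 197.4, S_udd = 85.56, S_ddd = 37.07
Terminal payoffs (K − S): max(-330.6, 0) = 0, max(-72.44, 0) = 0, max(39.44, 0) = 39.44, max(87.93, 0) = 87.93
Node uu (S = 303.8): continuation = e^(−0.07)·[0.4971·0.0000 + 0.5029·0.0000] = 0.0000; exercise value = 0.0000 ≤ continuation, so V_uu = 0.0000
Node ud (S = 131.6): continuation = e^(−0.07)·[0.4971·0.0000 + 0.5029·39.4437] = 18.4964; exercise value = 0.0000 ≤ continuation, so V_ud = 18.4964
Node dd (S = 57.04): continuation = e^(−0.07)·[0.4971·39.4437 + 0.5029·87.9256] = 59.5117; exercise value = 67.9625 > continuation, so V_dd = 67.9625 (exercise)
Node u (S = 202.5): continuation = e^(−0.07)·[0.4971·0.0000 + 0.5029·18.4964] = 8.6735; exercise value = 0.0000 ≤ continuation, so V_u = 8.6735
Node d (S = 87.75): continuation = e^(−0.07)·[0.4971·18.4964 + 0.5029·67.9625] = 40.4421; exercise value = 37.2500 ≤ continuation, so V_d = 40.4421
Node 0 (S = 135): continuation = e^(−0.07)·[0.4971·8.6735 + 0.5029·40.4421] = 22.9844; exercise value = 0.0000 ≤ continuation, so V_0 = 22.9844

$22.98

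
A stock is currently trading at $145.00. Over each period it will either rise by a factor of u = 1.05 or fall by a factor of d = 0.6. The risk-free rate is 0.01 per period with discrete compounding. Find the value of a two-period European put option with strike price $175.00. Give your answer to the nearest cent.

$26.55

Risk-neutral probability p = (1 + 0.01 − 0.6)/(1.05 − 0.6) = 0.4100/0.4500 = 0.9111
Terminal stock prices: S_uu = 159.9, S_ud = 91.35, S_dd = 52.2
Terminal payoffs (K − S): max(15.14, 0) = 15.14, max(83.65, 0) = 83.65, max(122.8, 0) = 122.8
Node u (S = 152.2): V_u = 1/1.01·[0.9111·15.1375 + 0.0889·83.6500] = 21.0173
Node d (S = 87): V_d = 1/1.01·[0.9111·83.6500 + 0.0889·122.8000] = 86.2673
Node 0 (S = 145): V_0 = 1/1.01·[0.9111·21.0173 + 0.0889·86.2673] = 26.5518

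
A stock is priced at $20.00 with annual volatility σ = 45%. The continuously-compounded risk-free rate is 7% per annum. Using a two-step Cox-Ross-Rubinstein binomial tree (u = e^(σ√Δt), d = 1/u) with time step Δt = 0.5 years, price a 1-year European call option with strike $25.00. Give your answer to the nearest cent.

CRR parameters: u = e^(σ√Δt) = e^(0.45·√0.5) = 1.3746, d = 1/u = 0.7275
Per-period rate: rΔt = 0.07·0.5 = 0.035, so R = e^0.035 = 1.0356
Risk-neutral probability p = (e^0.035 − 0.7275)/(1.3746 − 0.7275) = 0.3082/0.6472 = 0.4762
Terminal stock prices: S_uu = 37.79, S_ud = 20, S_dd = 10.58
Terminal payoffs (S − K): max(12.79, 0) = 12.79, max(-5, 0) = 0, max(-14.42, 0) = 0
Node u (S = 27.49): V_u = e^(−0.035)·[0.4762·12.7932 + 0.5238·0.0000] = 5.8820
Node d (S = 14.55): V_d = e^(−0.035)·[0.4762·0.0000 + 0.5238·0.0000] = 0.0000
Node 0 (S = 20): V_0 = e^(−0.035)·[0.4762·5.8820 + 0.5238·0.0000] = 2.7044

$2.70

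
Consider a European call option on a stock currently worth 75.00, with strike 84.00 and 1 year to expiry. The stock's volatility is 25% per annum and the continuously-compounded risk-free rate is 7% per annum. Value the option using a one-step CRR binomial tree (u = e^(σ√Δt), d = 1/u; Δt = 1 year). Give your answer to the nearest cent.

6.67

CRR parameters: u = e^(σ√Δt) = e^(0.25·√1) = 1.2840, d = 1/u = 0.7788
Per-period rate: rΔt = 0.07·1 = 0.07, so R = e^0.07 = 1.0725
Risk-neutral probability p = (e^0.07 − 0.7788)/(1.2840 − 0.7788) = 0.2937/0.5052 = 0.5813
Terminal stock prices: S_u = 96.3, S_d = 58.41
Terminal payoffs (S − K): max(12.3, 0) = 12.3, max(-25.59, 0) = 0
Node 0 (S = 75): V_0 = e^(−0.07)·[0.5813·12.3019 + 0.4187·0.0000] = 6.6681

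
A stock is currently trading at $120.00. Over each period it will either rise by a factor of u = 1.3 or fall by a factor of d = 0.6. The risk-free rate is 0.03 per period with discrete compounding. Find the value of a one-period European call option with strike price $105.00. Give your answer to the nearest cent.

$30.42

Risk-neutral probability p = (1 + 0.03 − 0.6)/(1.3 − 0.6) = 0.4300/0.7000 = 0.6143
Terminal stock prices: S_u = 156, S_d = 72
Terminal payoffs (S − K): max(51, 0) = 51, max(-33, 0) = 0
Node 0 (S = 120): V_0 = 1/1.03·[0.6143·51.0000 + 0.3857·0.0000] = 30.4161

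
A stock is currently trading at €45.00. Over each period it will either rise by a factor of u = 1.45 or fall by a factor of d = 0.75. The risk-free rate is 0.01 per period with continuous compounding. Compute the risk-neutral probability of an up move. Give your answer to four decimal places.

p = 0.3715

Risk-neutral probability p = (e^0.01 − 0.75)/(1.45 − 0.75) = 0.2601/0.7000 = 0.3715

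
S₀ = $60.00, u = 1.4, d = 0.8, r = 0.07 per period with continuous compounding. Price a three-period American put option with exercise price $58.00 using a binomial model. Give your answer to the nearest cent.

$6.01

Risk-neutral probability p = (e^0.07 − 0.8)/(1.4 − 0.8) = 0.2725/0.6000 = 0.4542
Terminal stock prices: S_uuu = 164.6, S_uud = 94.08, S_udd = 53.76, S_ddd = 30.72
Terminal payoffs (K − S): max(-106.6, 0) = 0, max(-36.08, 0) = 0, max(4.24, 0) = 4.24, max(27.28, 0) = 27.28
Node uu (S = 117.6): continuation = e^(−0.07)·[0.4542·0.0000 + 0.5458·0.0000] = 0.0000; exercise value = 0.0000 ≤ continuation, so V_uu = 0.0000
Node ud (S = 67.2): continuation = e^(−0.07)·[0.4542·0.0000 + 0.5458·4.2400] = 2.1578; exercise value = 0.0000 ≤ continuation, so V_ud = 2.1578
Node dd (S = 38.4): continuation = e^(−0.07)·[0.4542·4.2400 + 0.5458·27.2800] = 15.6788; exercise value = 19.6000 > continuation, so V_dd = 19.6000 (exercise)
Node u (S = 84): continuation = e^(−0.07)·[0.4542·0.0000 + 0.5458·2.1578] = 1.0982; exercise value = 0.0000 ≤ continuation, so V_u = 1.0982
Node d (S = 48): continuation = e^(−0.07)·[0.4542·2.1578 + 0.5458·19.6000] = 10.8886; exercise value = 10.0000 ≤ continuation, so V_d = 10.8886
Node 0 (S = 60): continuation = e^(−0.07)·[0.4542·1.0982 + 0.5458·10.8886] = 6.0065; exercise value = 0.0000 ≤ continuation, so V_0 = 6.0065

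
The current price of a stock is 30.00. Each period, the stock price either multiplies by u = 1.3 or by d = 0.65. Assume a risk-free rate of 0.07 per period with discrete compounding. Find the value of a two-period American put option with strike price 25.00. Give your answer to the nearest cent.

Risk-neutral probability p = (1 + 0.07 − 0.65)/(1.3 − 0.65) = 0.4200/0.6500 = 0.6462
Terminal stock prices: S_uu = 50.7, S_ud = 25.35, S_dd = 12.68
Terminal payoffs (K − S): max(-25.7, 0) = 0, max(-0.35, 0) = 0, max(12.32, 0) = 12.32
Node u (S = 39): continuation = 1/1.07·[0.6462·0.0000 + 0.3538·0.0000] = 0.0000; exercise value = 0.0000 ≤ continuation, so V_u = 0.0000
Node d (S = 19.5): continuation = 1/1.07·[0.6462·0.0000 + 0.3538·12.3250] = 4.0758; exercise value = 5.5000 > continuation, so V_d = 5.5000 (exercise)
Node 0 (S = 30): continuation = 1/1.07·[0.6462·0.0000 + 0.3538·5.5000] = 1.8188; exercise value = 0.0000 ≤ continuation, so V_0 = 1.8188

1.82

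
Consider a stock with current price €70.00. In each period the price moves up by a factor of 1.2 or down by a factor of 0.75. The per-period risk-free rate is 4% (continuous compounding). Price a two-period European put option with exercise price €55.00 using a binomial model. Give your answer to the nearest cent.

€1.81

Risk-neutral probability p = (e^0.04 − 0.75)/(1.2 − 0.75) = 0.2908/0.4500 = 0.6462
Terminal stock prices: S_uu = 100.8, S_ud = 63, S_dd = 39.38
Terminal payoffs (K − S): max(-45.8, 0) = 0, max(-8, 0) = 0, max(15.62, 0) = 15.62
Node u (S = 84): V_u = e^(−0.04)·[0.6462·0.0000 + 0.3538·0.0000] = 0.0000
Node d (S = 52.5): V_d = e^(−0.04)·[0.6462·0.0000 + 0.3538·15.6250] = 5.3107
Node 0 (S = 70): V_0 = e^(−0.04)·[0.6462·0.0000 + 0.3538·5.3107] = 1.8050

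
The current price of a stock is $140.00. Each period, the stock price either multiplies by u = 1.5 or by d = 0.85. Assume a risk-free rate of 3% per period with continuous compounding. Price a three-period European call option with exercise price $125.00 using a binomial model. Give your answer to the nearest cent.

Risk-neutral probability p = (e^0.03 − 0.85)/(1.5 − 0.85) = 0.1805/0.6500 = 0.2776
Terminal stock prices: S_uuu = 472.5, S_uud = 267.8, S_udd = 151.7, S_ddd = 85.98
Terminal payoffs (S − K): max(347.5, 0) = 347.5, max(142.8, 0) = 142.8, max(26.72, 0) = 26.72, max(-39.02, 0) = 0
Node uu (S = 315): V_uu = e^(−0.03)·[0.2776·347.5000 + 0.7224·142.7500] = 193.6943
Node ud (S = 178.5): V_ud = e^(−0.03)·[0.2776·142.7500 + 0.7224·26.7250] = 57.1943
Node dd (S = 101.1): V_dd = e^(−0.03)·[0.2776·26.7250 + 0.7224·0.0000] = 7.2002
Node u (S = 210): V_u = e^(−0.03)·[0.2776·193.6943 + 0.7224·57.1943] = 92.2794
Node d (S = 119): V_d = e^(−0.03)·[0.2776·57.1943 + 0.7224·7.2002] = 20.4567
Node 0 (S = 140): V_0 = e^(−0.03)·[0.2776·92.2794 + 0.7224·20.4567] = 39.2024

$39.20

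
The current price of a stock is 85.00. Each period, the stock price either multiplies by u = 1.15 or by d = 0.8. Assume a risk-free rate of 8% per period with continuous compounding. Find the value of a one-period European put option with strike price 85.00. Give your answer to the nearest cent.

Risk-neutral probability p = (e^0.08 − 0.8)/(1.15 − 0.8) = 0.2833/0.3500 = 0.8094
Terminal stock prices: S_u = 97.75, S_d = 68
Terminal payoffs (K − S): max(-12.75, 0) = 0, max(17, 0) = 17
Node 0 (S = 85): V_0 = e^(−0.08)·[0.8094·0.0000 + 0.1906·17.0000] = 2.9912

2.99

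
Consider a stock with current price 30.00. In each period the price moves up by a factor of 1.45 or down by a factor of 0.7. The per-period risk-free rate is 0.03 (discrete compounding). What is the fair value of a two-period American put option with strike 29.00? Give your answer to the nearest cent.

Risk-neutral probability p = (1 + 0.03 − 0.7)/(1.45 − 0.7) = 0.3300/0.7500 = 0.4400
Terminal stock prices: S_uu = 63.08, S_ud = 30.45, S_dd = 14.7
Terminal payoffs (K − S): max(-34.08, 0) = 0, max(-1.45, 0) = 0, max(14.3, 0) = 14.3
Node u (S = 43.5): continuation = 1/1.03·[0.4400·0.0000 + 0.5600·0.0000] = 0.0000; exercise value = 0.0000 ≤ continuation, so V_u = 0.0000
Node d (S = 21): continuation = 1/1.03·[0.4400·0.0000 + 0.5600·14.3000] = 7.7748; exercise value = 8.0000 > continuation, so V_d = 8.0000 (exercise)
Node 0 (S = 30): continuation = 1/1.03·[0.4400·0.0000 + 0.5600·8.0000] = 4.3495; exercise value = 0.0000 ≤ continuation, so V_0 = 4.3495

4.35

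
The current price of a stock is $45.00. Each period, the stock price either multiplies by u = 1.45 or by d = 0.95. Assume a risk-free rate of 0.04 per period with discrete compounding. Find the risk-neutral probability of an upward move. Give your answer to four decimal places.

p = 0.1800

Risk-neutral probability p = (1 + 0.04 − 0.95)/(1.45 − 0.95) = 0.0900/0.5000 = 0.1800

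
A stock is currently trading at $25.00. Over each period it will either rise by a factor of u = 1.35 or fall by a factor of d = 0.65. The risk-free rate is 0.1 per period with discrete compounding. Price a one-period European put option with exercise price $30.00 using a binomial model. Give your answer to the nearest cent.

Risk-neutral probability p = (1 + 0.1 − 0.65)/(1.35 − 0.65) = 0.4500/0.7000 = 0.6429
Terminal stock prices: S_u = 33.75, S_d = 16.25
Terminal payoffs (K − S): max(-3.75, 0) = 0, max(13.75, 0) = 13.75
Node 0 (S = 25): V_0 = 1/1.1·[0.6429·0.0000 + 0.3571·13.7500] = 4.4643

$4.46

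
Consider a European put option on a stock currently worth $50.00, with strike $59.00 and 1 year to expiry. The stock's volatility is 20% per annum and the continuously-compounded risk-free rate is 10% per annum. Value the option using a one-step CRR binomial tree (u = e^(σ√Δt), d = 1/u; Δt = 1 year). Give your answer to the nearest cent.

CRR parameters: u = e^(σ√Δt) = e^(0.2·√1) = 1.2214, d = 1/u = 0.8187
Per-period rate: rΔt = 0.1·1 = 0.1, so R = e^0.1 = 1.1052
Risk-neutral probability p = (e^0.1 − 0.8187)/(1.2214 − 0.8187) = 0.2864/0.4027 = 0.7113
Terminal stock prices: S_u = 61.07, S_d = 40.94
Terminal payoffs (K − S): max(-2.07, 0) = 0, max(18.06, 0) = 18.06
Node 0 (S = 50): V_0 = e^(−0.1)·[0.7113·0.0000 + 0.2887·18.0635] = 4.7179

$4.72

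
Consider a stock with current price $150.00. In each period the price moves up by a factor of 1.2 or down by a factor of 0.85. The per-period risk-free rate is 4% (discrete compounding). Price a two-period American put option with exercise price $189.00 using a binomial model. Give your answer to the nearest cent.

$39.00

Risk-neutral probability p = (1 + 0.04 − 0.85)/(1.2 − 0.85) = 0.1900/0.3500 = 0.5429
Terminal stock prices: S_uu = 216, S_ud = 153, S_dd = 108.4
Terminal payoffs (K − S): max(-27, 0) = 0, max(36, 0) = 36, max(80.63, 0) = 80.63
Node u (S = 180): continuation = 1/1.04·[0.5429·0.0000 + 0.4571·36.0000] = 15.8242; exercise value = 9.0000 ≤ continuation, so V_u = 15.8242
Node d (S = 127.5): continuation = 1/1.04·[0.5429·36.0000 + 0.4571·80.6250] = 54.2308; exercise value = 61.5000 > continuation, so V_d = 61.5000 (exercise)
Node 0 (S = 150): continuation = 1/1.04·[0.5429·15.8242 + 0.4571·61.5000] = 35.2928; exercise value = 39.0000 > continuation, so V_0 = 39.0000 (exercise)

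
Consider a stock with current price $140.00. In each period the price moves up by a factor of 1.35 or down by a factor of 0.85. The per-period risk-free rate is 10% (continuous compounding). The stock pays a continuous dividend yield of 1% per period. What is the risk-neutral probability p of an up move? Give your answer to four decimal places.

p = 0.4883

Per-period risk-free factor R = e^0.1 = 1.1052; dividend-adjusted growth = e^(0.1−0.01) = 1.0942.
Risk-neutral probability p = (1.0942 − 0.85)/(1.35 − 0.85) = 0.2442/0.5000 = 0.4883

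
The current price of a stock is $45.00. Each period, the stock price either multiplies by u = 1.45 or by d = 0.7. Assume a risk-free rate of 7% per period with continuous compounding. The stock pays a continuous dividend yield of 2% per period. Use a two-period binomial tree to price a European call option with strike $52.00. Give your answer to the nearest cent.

Per-period risk-free factor R = e^0.07 = 1.0725; dividend-adjusted growth = e^(0.07−0.02) = 1.0513.
Risk-neutral probability p = (1.0513 − 0.7)/(1.45 − 0.7) = 0.3513/0.7500 = 0.4684
Terminal stock prices: S_uu = 94.61, S_ud = 45.67, S_dd = 22.05
Terminal payoffs (S − K): max(42.61, 0) = 42.61, max(-6.325, 0) = 0, max(-29.95, 0) = 0
Node u (S = 65.25): V_u = e^(−0.07)·[0.4684·42.6125 + 0.5316·0.0000] = 18.6088
Node d (S = 31.5): V_d = e^(−0.07)·[0.4684·0.0000 + 0.5316·0.0000] = 0.0000
Node 0 (S = 45): V_0 = e^(−0.07)·[0.4684·18.6088 + 0.5316·0.0000] = 8.1264

$8.13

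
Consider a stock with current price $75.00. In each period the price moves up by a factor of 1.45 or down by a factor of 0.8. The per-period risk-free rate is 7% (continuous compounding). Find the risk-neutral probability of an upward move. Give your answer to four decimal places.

p = 0.4192

Risk-neutral probability p = (e^0.07 − 0.8)/(1.45 − 0.8) = 0.2725/0.6500 = 0.4192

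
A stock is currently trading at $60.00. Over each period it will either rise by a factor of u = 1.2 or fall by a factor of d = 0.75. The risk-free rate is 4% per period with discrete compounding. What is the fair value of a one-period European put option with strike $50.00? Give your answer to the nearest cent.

Risk-neutral probability p = (1 + 0.04 − 0.75)/(1.2 − 0.75) = 0.2900/0.4500 = 0.6444
Terminal stock prices: S_u = 72, S_d = 45
Terminal payoffs (K − S): max(-22, 0) = 0, max(5, 0) = 5
Node 0 (S = 60): V_0 = 1/1.04·[0.6444·0.0000 + 0.3556·5.0000] = 1.7094

$1.71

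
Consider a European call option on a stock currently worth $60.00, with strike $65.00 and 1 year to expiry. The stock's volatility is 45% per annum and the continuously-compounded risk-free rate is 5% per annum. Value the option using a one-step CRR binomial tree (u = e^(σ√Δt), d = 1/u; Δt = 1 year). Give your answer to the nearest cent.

$12.30

CRR parameters: u = e^(σ√Δt) = e^(0.45·√1) = 1.5683, d = 1/u = 0.6376
Per-period rate: rΔt = 0.05·1 = 0.05, so R = e^0.05 = 1.0513
Risk-neutral probability p = (e^0.05 − 0.6376)/(1.5683 − 0.6376) = 0.4136/0.9307 = 0.4445
Terminal stock prices: S_u = 94.1, S_d = 38.26
Terminal payoffs (S − K): max(29.1, 0) = 29.1, max(-26.74, 0) = 0
Node 0 (S = 60): V_0 = e^(−0.05)·[0.4445·29.0987 + 0.5555·0.0000] = 12.3022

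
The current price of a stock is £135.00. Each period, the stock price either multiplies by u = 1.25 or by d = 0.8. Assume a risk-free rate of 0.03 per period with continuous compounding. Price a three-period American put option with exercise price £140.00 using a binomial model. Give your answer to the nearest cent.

£19.15

Risk-neutral probability p = (e^0.03 − 0.8)/(1.25 − 0.8) = 0.2305/0.4500 = 0.5121
Terminal stock prices: S_uuu = 263.7, S_uud = 168.8, S_udd = 108, S_ddd = 69.12
Terminal payoffs (K − S): max(-123.7, 0) = 0, max(-28.75, 0) = 0, max(32, 0) = 32, max(70.88, 0) = 70.88
Node uu (S = 210.9): continuation = e^(−0.03)·[0.5121·0.0000 + 0.4879·0.0000] = 0.0000; exercise value = 0.0000 ≤ continuation, so V_uu = 0.0000
Node ud (S = 135): continuation = e^(−0.03)·[0.5121·0.0000 + 0.4879·32.0000] = 15.1507; exercise value = 5.0000 ≤ continuation, so V_ud = 15.1507
Node dd (S = 86.4): continuation = e^(−0.03)·[0.5121·32.0000 + 0.4879·70.8800] = 49.4624; exercise value = 53.6000 > continuation, so V_dd = 53.6000 (exercise)
Node u (S = 168.8): continuation = e^(−0.03)·[0.5121·0.0000 + 0.4879·15.1507] = 7.1733; exercise value = 0.0000 ≤ continuation, so V_u = 7.1733
Node d (S = 108): continuation = e^(−0.03)·[0.5121·15.1507 + 0.4879·53.6000] = 32.9071; exercise value = 32.0000 ≤ continuation, so V_d = 32.9071
Node 0 (S = 135): continuation = e^(−0.03)·[0.5121·7.1733 + 0.4879·32.9071] = 19.1452; exercise value = 5.0000 ≤ continuation, so V_0 = 19.1452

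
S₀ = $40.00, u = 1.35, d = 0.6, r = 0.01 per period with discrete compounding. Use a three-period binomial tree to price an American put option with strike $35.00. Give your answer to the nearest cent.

$7.54

Risk-neutral probability p = (1 + 0.01 − 0.6)/(1.35 − 0.6) = 0.4100/0.7500 = 0.5467
Terminal stock prices: S_uuu = 98.42, S_uud = 43.74, S_udd = 19.44, S_ddd = 8.64
Terminal payoffs (K − S): max(-63.42, 0) = 0, max(-8.74, 0) = 0, max(15.56, 0) = 15.56, max(26.36, 0) = 26.36
Node uu (S = 72.9): continuation = 1/1.01·[0.5467·0.0000 + 0.4533·0.0000] = 0.0000; exercise value = 0.0000 ≤ continuation, so V_uu = 0.0000
Node ud (S = 32.4): continuation = 1/1.01·[0.5467·0.0000 + 0.4533·15.5600] = 6.9840; exercise value = 2.6000 ≤ continuation, so V_ud = 6.9840
Node dd (S = 14.4): continuation = 1/1.01·[0.5467·15.5600 + 0.4533·26.3600] = 20.2535; exercise value = 20.6000 > continuation, so V_dd = 20.6000 (exercise)
Node u (S = 54): continuation = 1/1.01·[0.5467·0.0000 + 0.4533·6.9840] = 3.1347; exercise value = 0.0000 ≤ continuation, so V_u = 3.1347
Node d (S = 24): continuation = 1/1.01·[0.5467·6.9840 + 0.4533·20.6000] = 13.0263; exercise value = 11.0000 ≤ continuation, so V_d = 13.0263
Node 0 (S = 40): continuation = 1/1.01·[0.5467·3.1347 + 0.4533·13.0263] = 7.5435; exercise value = 0.0000 ≤ continuation, so V_0 = 7.5435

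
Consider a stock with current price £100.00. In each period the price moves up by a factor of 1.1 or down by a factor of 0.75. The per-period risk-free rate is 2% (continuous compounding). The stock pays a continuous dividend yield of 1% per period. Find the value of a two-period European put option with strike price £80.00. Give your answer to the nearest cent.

£1.51

Per-period risk-free factor R = e^0.02 = 1.0202; dividend-adjusted growth = e^(0.02−0.01) = 1.0101.
Risk-neutral probability p = (1.0101 − 0.75)/(1.1 − 0.75) = 0.2601/0.3500 = 0.7430
Terminal stock prices: S_uu = 121, S_ud = 82.5, S_dd = 56.25
Terminal payoffs (K − S): max(-41, 0) = 0, max(-2.5, 0) = 0, max(23.75, 0) = 23.75
Node u (S = 110): V_u = e^(−0.02)·[0.7430·0.0000 + 0.2570·0.0000] = 0.0000
Node d (S = 75): V_d = e^(−0.02)·[0.7430·0.0000 + 0.2570·23.7500] = 5.9829
Node 0 (S = 100): V_0 = e^(−0.02)·[0.7430·0.0000 + 0.2570·5.9829] = 1.5071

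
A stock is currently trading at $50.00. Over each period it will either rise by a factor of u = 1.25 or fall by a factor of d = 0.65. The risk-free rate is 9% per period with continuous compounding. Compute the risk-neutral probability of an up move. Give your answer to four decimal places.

p = 0.7403

Risk-neutral probability p = (e^0.09 − 0.65)/(1.25 − 0.65) = 0.4442/0.6000 = 0.7403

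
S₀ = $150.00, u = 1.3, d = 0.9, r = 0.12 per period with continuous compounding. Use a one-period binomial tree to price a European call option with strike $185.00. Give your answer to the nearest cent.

$5.04

Risk-neutral probability p = (e^0.12 − 0.9)/(1.3 − 0.9) = 0.2275/0.4000 = 0.5687
Terminal stock prices: S_u = 195, S_d = 135
Terminal payoffs (S − K): max(10, 0) = 10, max(-50, 0) = 0
Node 0 (S = 150): V_0 = e^(−0.12)·[0.5687·10.0000 + 0.4313·0.0000] = 5.0443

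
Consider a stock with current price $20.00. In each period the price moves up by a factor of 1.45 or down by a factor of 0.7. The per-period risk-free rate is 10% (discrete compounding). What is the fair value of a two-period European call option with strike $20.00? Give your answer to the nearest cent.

$5.31

Risk-neutral probability p = (1 + 0.1 − 0.7)/(1.45 − 0.7) = 0.4000/0.7500 = 0.5333
Terminal stock prices: S_uu = 42.05, S_ud = 20.3, S_dd = 9.8
Terminal payoffs (S − K): max(22.05, 0) = 22.05, max(0.3, 0) = 0.3, max(-10.2, 0) = 0
Node u (S = 29): V_u = 1/1.1·[0.5333·22.0500 + 0.4667·0.3000] = 10.8182
Node d (S = 14): V_d = 1/1.1·[0.5333·0.3000 + 0.4667·0.0000] = 0.1455
Node 0 (S = 20): V_0 = 1/1.1·[0.5333·10.8182 + 0.4667·0.1455] = 5.3069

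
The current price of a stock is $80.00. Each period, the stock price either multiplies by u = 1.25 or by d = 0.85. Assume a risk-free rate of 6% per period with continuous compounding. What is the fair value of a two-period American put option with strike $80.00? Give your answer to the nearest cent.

$5.32

Risk-neutral probability p = (e^0.06 − 0.85)/(1.25 − 0.85) = 0.2118/0.4000 = 0.5296
Terminal stock prices: S_uu = 125, S_ud = 85, S_dd = 57.8
Terminal payoffs (K − S): max(-45, 0) = 0, max(-5, 0) = 0, max(22.2, 0) = 22.2
Node u (S = 100): continuation = e^(−0.06)·[0.5296·0.0000 + 0.4704·0.0000] = 0.0000; exercise value = 0.0000 ≤ continuation, so V_u = 0.0000
Node d (S = 68): continuation = e^(−0.06)·[0.5296·0.0000 + 0.4704·22.2000] = 9.8349; exercise value = 12.0000 > continuation, so V_d = 12.0000 (exercise)
Node 0 (S = 80): continuation = e^(−0.06)·[0.5296·0.0000 + 0.4704·12.0000] = 5.3162; exercise value = 0.0000 ≤ continuation, so V_0 = 5.3162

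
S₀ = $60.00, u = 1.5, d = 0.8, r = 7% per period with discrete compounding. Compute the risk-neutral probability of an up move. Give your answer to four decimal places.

p = 0.3857

Risk-neutral probability p = (1 + 0.07 − 0.8)/(1.5 − 0.8) = 0.2700/0.7000 = 0.3857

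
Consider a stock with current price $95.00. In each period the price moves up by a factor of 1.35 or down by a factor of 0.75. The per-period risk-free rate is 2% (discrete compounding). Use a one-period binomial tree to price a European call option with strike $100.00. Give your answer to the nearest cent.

Risk-neutral probability p = (1 + 0.02 − 0.75)/(1.35 − 0.75) = 0.2700/0.6000 = 0.4500
Terminal stock prices: S_u = 128.2, S_d = 71.25
Terminal payoffs (S − K): max(28.25, 0) = 28.25, max(-28.75, 0) = 0
Node 0 (S = 95): V_0 = 1/1.02·[0.4500·28.2500 + 0.5500·0.0000] = 12.4632

$12.46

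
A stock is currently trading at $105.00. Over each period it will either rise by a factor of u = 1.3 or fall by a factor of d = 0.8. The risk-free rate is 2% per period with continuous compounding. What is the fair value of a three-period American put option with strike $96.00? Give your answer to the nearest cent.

Risk-neutral probability p = (e^0.02 − 0.8)/(1.3 − 0.8) = 0.2202/0.5000 = 0.4404
Terminal stock prices: S_uuu = 230.7, S_uud = 142, S_udd = 87.36, S_ddd = 53.76
Terminal payoffs (K − S): max(-134.7, 0) = 0, max(-45.96, 0) = 0, max(8.64, 0) = 8.64, max(42.24, 0) = 42.24
Node uu (S = 177.5): continuation = e^(−0.02)·[0.4404·0.0000 + 0.5596·0.0000] = 0.0000; exercise value = 0.0000 ≤ continuation, so V_uu = 0.0000
Node ud (S = 109.2): continuation = e^(−0.02)·[0.4404·0.0000 + 0.5596·8.6400] = 4.7392; exercise value = 0.0000 ≤ continuation, so V_ud = 4.7392
Node dd (S = 67.2): continuation = e^(−0.02)·[0.4404·8.6400 + 0.5596·42.2400] = 26.8991; exercise value = 28.8000 > continuation, so V_dd = 28.8000 (exercise)
Node u (S = 136.5): continuation = e^(−0.02)·[0.4404·0.0000 + 0.5596·4.7392] = 2.5995; exercise value = 0.0000 ≤ continuation, so V_u = 2.5995
Node d (S = 84): continuation = e^(−0.02)·[0.4404·4.7392 + 0.5596·28.8000] = 17.8431; exercise value = 12.0000 ≤ continuation, so V_d = 17.8431
Node 0 (S = 105): continuation = e^(−0.02)·[0.4404·2.5995 + 0.5596·17.8431] = 10.9094; exercise value = 0.0000 ≤ continuation, so V_0 = 10.9094

$10.91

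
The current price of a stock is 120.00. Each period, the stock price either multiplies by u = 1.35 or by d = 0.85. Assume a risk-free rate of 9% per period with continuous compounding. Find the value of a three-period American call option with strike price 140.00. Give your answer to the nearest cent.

26.63

Risk-neutral probability p = (e^0.09 − 0.85)/(1.35 − 0.85) = 0.2442/0.5000 = 0.4883
Terminal stock prices: S_uuu = 295.2, S_uud = 185.9, S_udd = 117, S_ddd = 73.69
Terminal payoffs (S − K): max(155.2, 0) = 155.2, max(45.9, 0) = 45.9, max(-22.96, 0) = 0, max(-66.31, 0) = 0
Node uu (S = 218.7): continuation = e^(−0.09)·[0.4883·155.2450 + 0.5117·45.8950] = 90.7496; exercise value = 78.7000 ≤ continuation, so V_uu = 90.7496
Node ud (S = 137.7): continuation = e^(−0.09)·[0.4883·45.8950 + 0.5117·0.0000] = 20.4837; exercise value = 0.0000 ≤ continuation, so V_ud = 20.4837
Node dd (S = 86.7): continuation = e^(−0.09)·[0.4883·0.0000 + 0.5117·0.0000] = 0.0000; exercise value = 0.0000 ≤ continuation, so V_dd = 0.0000
Node u (S = 162): continuation = e^(−0.09)·[0.4883·90.7496 + 0.5117·20.4837] = 50.0816; exercise value = 22.0000 ≤ continuation, so V_u = 50.0816
Node d (S = 102): continuation = e^(−0.09)·[0.4883·20.4837 + 0.5117·0.0000] = 9.1422; exercise value = 0.0000 ≤ continuation, so V_d = 9.1422
Node 0 (S = 120): continuation = e^(−0.09)·[0.4883·50.0816 + 0.5117·9.1422] = 26.6273; exercise value = 0.0000 ≤ continuation, so V_0 = 26.6273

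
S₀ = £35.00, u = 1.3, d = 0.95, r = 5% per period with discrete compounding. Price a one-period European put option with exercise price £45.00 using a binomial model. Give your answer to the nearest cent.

Risk-neutral probability p = (1 + 0.05 − 0.95)/(1.3 − 0.95) = 0.1000/0.3500 = 0.2857
Terminal stock prices: S_u = 45.5, S_d = 33.25
Terminal payoffs (K − S): max(-0.5, 0) = 0, max(11.75, 0) = 11.75
Node 0 (S = 35): V_0 = 1/1.05·[0.2857·0.0000 + 0.7143·11.7500] = 7.9932

£7.99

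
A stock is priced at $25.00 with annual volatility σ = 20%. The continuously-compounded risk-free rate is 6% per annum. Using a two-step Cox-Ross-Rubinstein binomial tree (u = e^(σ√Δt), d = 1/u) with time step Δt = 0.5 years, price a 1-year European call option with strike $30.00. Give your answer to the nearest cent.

CRR parameters: u = e^(σ√Δt) = e^(0.2·√0.5) = 1.1519, d = 1/u = 0.8681
Per-period rate: rΔt = 0.06·0.5 = 0.03, so R = e^0.03 = 1.0305
Risk-neutral probability p = (e^0.03 − 0.8681)/(1.1519 − 0.8681) = 0.1623/0.2838 = 0.5720
Terminal stock prices: S_uu = 33.17, S_ud = 25, S_dd = 18.84
Terminal payoffs (S − K): max(3.172, 0) = 3.172, max(-5, 0) = 0, max(-11.16, 0) = 0
Node u (S = 28.8): V_u = e^(−0.03)·[0.5720·3.1724 + 0.4280·0.0000] = 1.7610
Node d (S = 21.7): V_d = e^(−0.03)·[0.5720·0.0000 + 0.4280·0.0000] = 0.0000
Node 0 (S = 25): V_0 = e^(−0.03)·[0.5720·1.7610 + 0.4280·0.0000] = 0.9776

$0.98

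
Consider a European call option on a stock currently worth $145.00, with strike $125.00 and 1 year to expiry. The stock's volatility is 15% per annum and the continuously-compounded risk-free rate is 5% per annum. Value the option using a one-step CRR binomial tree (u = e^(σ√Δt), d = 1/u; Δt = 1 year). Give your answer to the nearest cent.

CRR parameters: u = e^(σ√Δt) = e^(0.15·√1) = 1.1618, d = 1/u = 0.8607
Per-period rate: rΔt = 0.05·1 = 0.05, so R = e^0.05 = 1.0513
Risk-neutral probability p = (e^0.05 − 0.8607)/(1.1618 − 0.8607) = 0.1906/0.3011 = 0.6328
Terminal stock prices: S_u = 168.5, S_d = 124.8
Terminal payoffs (S − K): max(43.47, 0) = 43.47, max(-0.1973, 0) = 0
Node 0 (S = 145): V_0 = e^(−0.05)·[0.6328·43.4660 + 0.3672·0.0000] = 26.1652

$26.17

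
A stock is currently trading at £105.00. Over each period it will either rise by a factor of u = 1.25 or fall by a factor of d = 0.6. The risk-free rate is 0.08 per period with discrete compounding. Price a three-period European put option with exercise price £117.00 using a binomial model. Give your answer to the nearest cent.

£16.03

Risk-neutral probability p = (1 + 0.08 − 0.6)/(1.25 − 0.6) = 0.4800/0.6500 = 0.7385
Terminal stock prices: S_uuu = 205.1, S_uud = 98.44, S_udd = 47.25, S_ddd = 22.68
Terminal payoffs (K − S): max(-88.08, 0) = 0, max(18.56, 0) = 18.56, max(69.75, 0) = 69.75, max(94.32, 0) = 94.32
Node uu (S = 164.1): V_uu = 1/1.08·[0.7385·0.0000 + 0.2615·18.5625] = 4.4952
Node ud (S = 78.75): V_ud = 1/1.08·[0.7385·18.5625 + 0.2615·69.7500] = 29.5833
Node dd (S = 37.8): V_dd = 1/1.08·[0.7385·69.7500 + 0.2615·94.3200] = 70.5333
Node u (S = 131.2): V_u = 1/1.08·[0.7385·4.4952 + 0.2615·29.5833] = 10.2377
Node d (S = 63): V_d = 1/1.08·[0.7385·29.5833 + 0.2615·70.5333] = 37.3086
Node 0 (S = 105): V_0 = 1/1.08·[0.7385·10.2377 + 0.2615·37.3086] = 16.0350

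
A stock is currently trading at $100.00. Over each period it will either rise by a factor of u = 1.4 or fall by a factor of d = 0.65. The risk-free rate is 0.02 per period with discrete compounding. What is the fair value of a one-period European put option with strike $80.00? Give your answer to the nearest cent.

$7.45

Risk-neutral probability p = (1 + 0.02 − 0.65)/(1.4 − 0.65) = 0.3700/0.7500 = 0.4933
Terminal stock prices: S_u = 140, S_d = 65
Terminal payoffs (K − S): max(-60, 0) = 0, max(15, 0) = 15
Node 0 (S = 100): V_0 = 1/1.02·[0.4933·0.0000 + 0.5067·15.0000] = 7.4510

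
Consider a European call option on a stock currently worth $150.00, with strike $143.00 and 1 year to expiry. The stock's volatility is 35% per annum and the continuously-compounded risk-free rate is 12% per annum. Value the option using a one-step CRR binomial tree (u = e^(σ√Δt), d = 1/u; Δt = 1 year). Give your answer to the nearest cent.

CRR parameters: u = e^(σ√Δt) = e^(0.35·√1) = 1.4191, d = 1/u = 0.7047
Per-period rate: rΔt = 0.12·1 = 0.12, so R = e^0.12 = 1.1275
Risk-neutral probability p = (e^0.12 − 0.7047)/(1.4191 − 0.7047) = 0.4228/0.7144 = 0.5919
Terminal stock prices: S_u = 212.9, S_d = 105.7
Terminal payoffs (S − K): max(69.86, 0) = 69.86, max(-37.3, 0) = 0
Node 0 (S = 150): V_0 = e^(−0.12)·[0.5919·69.8601 + 0.4081·0.0000] = 36.6715

$36.67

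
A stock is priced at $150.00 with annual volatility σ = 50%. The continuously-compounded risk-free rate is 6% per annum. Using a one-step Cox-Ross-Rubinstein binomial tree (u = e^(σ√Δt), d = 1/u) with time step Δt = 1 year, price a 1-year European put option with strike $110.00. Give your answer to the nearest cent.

CRR parameters: u = e^(σ√Δt) = e^(0.5·√1) = 1.6487, d = 1/u = 0.6065
Per-period rate: rΔt = 0.06·1 = 0.06, so R = e^0.06 = 1.0618
Risk-neutral probability p = (e^0.06 − 0.6065)/(1.6487 − 0.6065) = 0.4553/1.0422 = 0.4369
Terminal stock prices: S_u = 247.3, S_d = 90.98
Terminal payoffs (K − S): max(-137.3, 0) = 0, max(19.02, 0) = 19.02
Node 0 (S = 150): V_0 = e^(−0.06)·[0.4369·0.0000 + 0.5631·19.0204] = 10.0871

$10.09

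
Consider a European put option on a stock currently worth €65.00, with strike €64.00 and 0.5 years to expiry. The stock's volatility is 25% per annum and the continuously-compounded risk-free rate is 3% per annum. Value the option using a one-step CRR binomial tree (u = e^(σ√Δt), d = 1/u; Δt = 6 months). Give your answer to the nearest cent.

€4.71

CRR parameters: u = e^(σ√Δt) = e^(0.25·√0.5) = 1.1934, d = 1/u = 0.8380
Per-period rate: rΔt = 0.03·0.5 = 0.015, so R = e^0.015 = 1.0151
Risk-neutral probability p = (e^0.015 − 0.8380)/(1.1934 − 0.8380) = 0.1771/0.3554 = 0.4984
Terminal stock prices: S_u = 77.57, S_d = 54.47
Terminal payoffs (K − S): max(-13.57, 0) = 0, max(9.532, 0) = 9.532
Node 0 (S = 65): V_0 = e^(−0.015)·[0.4984·0.0000 + 0.5016·9.5322] = 4.7097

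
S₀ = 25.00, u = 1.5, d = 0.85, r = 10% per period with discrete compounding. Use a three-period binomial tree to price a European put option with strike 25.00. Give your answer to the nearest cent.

1.69

Risk-neutral probability p = (1 + 0.1 − 0.85)/(1.5 − 0.85) = 0.2500/0.6500 = 0.3846
Terminal stock prices: S_uuu = 84.38, S_uud = 47.81, S_udd = 27.09, S_ddd = 15.35
Terminal payoffs (K − S): max(-59.38, 0) = 0, max(-22.81, 0) = 0, max(-2.094, 0) = 0, max(9.647, 0) = 9.647
Node uu (S = 56.25): V_uu = 1/1.1·[0.3846·0.0000 + 0.6154·0.0000] = 0.0000
Node ud (S = 31.88): V_ud = 1/1.1·[0.3846·0.0000 + 0.6154·0.0000] = 0.0000
Node dd (S = 18.06): V_dd = 1/1.1·[0.3846·0.0000 + 0.6154·9.6469] = 5.3969
Node u (S = 37.5): V_u = 1/1.1·[0.3846·0.0000 + 0.6154·0.0000] = 0.0000
Node d (S = 21.25): V_d = 1/1.1·[0.3846·0.0000 + 0.6154·5.3969] = 3.0192
Node 0 (S = 25): V_0 = 1/1.1·[0.3846·0.0000 + 0.6154·3.0192] = 1.6891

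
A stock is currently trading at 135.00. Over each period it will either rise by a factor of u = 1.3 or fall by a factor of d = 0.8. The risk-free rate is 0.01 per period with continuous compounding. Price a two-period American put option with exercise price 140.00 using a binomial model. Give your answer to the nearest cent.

Risk-neutral probability p = (e^0.01 − 0.8)/(1.3 − 0.8) = 0.2101/0.5000 = 0.4201
Terminal stock prices: S_uu = 228.2, S_ud = 140.4, S_dd = 86.4
Terminal payoffs (K − S): max(-88.15, 0) = 0, max(-0.4, 0) = 0, max(53.6, 0) = 53.6
Node u (S = 175.5): continuation = e^(−0.01)·[0.4201·0.0000 + 0.5799·0.0000] = 0.0000; exercise value = 0.0000 ≤ continuation, so V_u = 0.0000
Node d (S = 108): continuation = e^(−0.01)·[0.4201·0.0000 + 0.5799·53.6000] = 30.7733; exercise value = 32.0000 > continuation, so V_d = 32.0000 (exercise)
Node 0 (S = 135): continuation = e^(−0.01)·[0.4201·0.0000 + 0.5799·32.0000] = 18.3721; exercise value = 5.0000 ≤ continuation, so V_0 = 18.3721

18.37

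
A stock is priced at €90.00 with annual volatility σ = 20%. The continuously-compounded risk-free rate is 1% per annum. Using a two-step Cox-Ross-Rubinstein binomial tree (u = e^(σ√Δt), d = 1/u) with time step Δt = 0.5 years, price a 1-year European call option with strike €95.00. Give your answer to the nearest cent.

CRR parameters: u = e^(σ√Δt) = e^(0.2·√0.5) = 1.1519, d = 1/u = 0.8681
Per-period rate: rΔt = 0.01·0.5 = 0.005, so R = e^0.005 = 1.0050
Risk-neutral probability p = (e^0.005 − 0.8681)/(1.1519 − 0.8681) = 0.1369/0.2838 = 0.4824
Terminal stock prices: S_uu = 119.4, S_ud = 90, S_dd = 67.83
Terminal payoffs (S − K): max(24.42, 0) = 24.42, max(-5, 0) = 0, max(-27.17, 0) = 0
Node u (S = 103.7): V_u = e^(−0.005)·[0.4824·24.4207 + 0.5176·0.0000] = 11.7210
Node d (S = 78.13): V_d = e^(−0.005)·[0.4824·0.0000 + 0.5176·0.0000] = 0.0000
Node 0 (S = 90): V_0 = e^(−0.005)·[0.4824·11.7210 + 0.5176·0.0000] = 5.6256

€5.63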